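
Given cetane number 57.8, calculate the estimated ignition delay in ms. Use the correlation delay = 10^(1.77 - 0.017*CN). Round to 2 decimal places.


delay = 10^(1.77 - 0.017*CN)
Exponent = 1.77 - 0.017*57.8 = 0.7874
delay = 10^0.7874 = 6.13 ms


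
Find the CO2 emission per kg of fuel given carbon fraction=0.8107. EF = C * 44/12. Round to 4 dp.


EF = C_frac * (M_CO2 / M_C)
EF = 0.8107 * (44/12)
EF = 0.8107 * 3.666667 = 2.9726 kg_CO2/kg_fuel


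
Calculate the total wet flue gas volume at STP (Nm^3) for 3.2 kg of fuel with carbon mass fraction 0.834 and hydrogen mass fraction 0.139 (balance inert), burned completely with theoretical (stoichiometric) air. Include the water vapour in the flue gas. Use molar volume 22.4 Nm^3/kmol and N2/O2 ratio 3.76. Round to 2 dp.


Per kg fuel: CO2 = (C/12 kmol)*22.4 = (0.834/12)*22.4 = 1.55680 Nm^3
Per kg fuel: H2O = (H/2 kmol)*22.4 = (0.139/2)*22.4 = 1.55680 Nm^3
O2 needed per kg fuel = C/12 + H/4 = 0.834/12 + 0.139/4 = 0.10425000 kmol
Per kg fuel: N2 = O2*3.76*22.4 = 0.10425000*3.76*22.4 = 8.78035 Nm^3
Total per kg = 1.55680 + 1.55680 + 8.78035 = 11.89395 Nm^3
Total = 11.89395 * 3.2 = 38.06 Nm^3


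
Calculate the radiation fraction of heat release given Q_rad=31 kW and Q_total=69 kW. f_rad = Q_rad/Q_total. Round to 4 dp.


f_rad = Q_rad / Q_total
f_rad = 31 / 69 = 0.4493


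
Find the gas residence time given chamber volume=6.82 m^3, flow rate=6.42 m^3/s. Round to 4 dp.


tau = V / Q_flow
tau = 6.82 / 6.42 = 1.0623 s


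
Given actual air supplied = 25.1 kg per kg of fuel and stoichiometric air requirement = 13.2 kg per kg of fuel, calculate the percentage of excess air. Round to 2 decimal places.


Excess air = actual - stoichiometric = 25.1 - 13.2 = 11.90 kg/kg fuel
Excess air % = (excess / stoich) * 100 = (11.90 / 13.2) * 100 = 90.15%


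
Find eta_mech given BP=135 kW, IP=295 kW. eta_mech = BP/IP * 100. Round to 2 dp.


eta_mech = (BP / IP) * 100
Ratio = 135 / 295 = 0.4576
eta_mech = 0.4576 * 100 = 45.76%


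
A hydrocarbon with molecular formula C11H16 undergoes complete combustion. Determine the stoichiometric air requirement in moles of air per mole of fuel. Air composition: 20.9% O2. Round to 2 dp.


Balanced combustion: C11H16 + 15 O2 -> 11 CO2 + 8 H2O
O2 needed = C + H/4 = 11 + 16/4 = 15.00 moles
Air moles = O2 / 0.209 = 15.00 / 0.209 = 71.77 moles air


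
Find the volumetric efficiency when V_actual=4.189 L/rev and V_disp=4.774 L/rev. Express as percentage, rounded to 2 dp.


eta_v = (V_actual / V_disp) * 100
Ratio = 4.189 / 4.774 = 0.8775
eta_v = 0.8775 * 100 = 87.75%


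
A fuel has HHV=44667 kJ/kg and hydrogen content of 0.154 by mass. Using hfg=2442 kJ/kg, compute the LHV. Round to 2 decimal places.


LHV = HHV - hfg * 9 * H
Water correction = 2442 * 9 * 0.154 = 3384.612 kJ/kg
LHV = 44667 - 3384.612 = 41282.39 kJ/kg


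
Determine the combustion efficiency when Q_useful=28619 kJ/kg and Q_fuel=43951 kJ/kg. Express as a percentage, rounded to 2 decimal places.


Efficiency = (Q_useful / Q_fuel) * 100
Efficiency = (28619 / 43951) * 100
Efficiency = 0.6512 * 100 = 65.12%


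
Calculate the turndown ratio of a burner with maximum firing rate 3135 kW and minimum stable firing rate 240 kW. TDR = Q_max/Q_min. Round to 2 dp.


TDR = Q_max / Q_min
TDR = 3135 / 240 = 13.06


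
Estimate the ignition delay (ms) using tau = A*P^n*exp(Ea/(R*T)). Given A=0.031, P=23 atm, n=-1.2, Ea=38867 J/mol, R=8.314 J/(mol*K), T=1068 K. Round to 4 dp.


tau = A * P^n * exp(Ea/(R*T))
P^n = 23^(-1.2) = 0.02322344
Ea/(R*T) = 38867/(8.314*1068) = 4.377234
exp(Ea/(R*T)) = 79.617493
tau = 0.031 * 0.02322344 * 79.617493 = 0.0573 ms


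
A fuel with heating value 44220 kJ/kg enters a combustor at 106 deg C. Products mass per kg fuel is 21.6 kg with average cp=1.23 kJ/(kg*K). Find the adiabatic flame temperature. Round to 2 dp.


T_ad = T_in + Hc / (m_p * cp)
Denominator = 21.6 * 1.23 = 26.5680
Temperature rise = 44220 / 26.5680 = 1664.41 K
T_ad = 106 + 1664.41 = 1770.41 deg C


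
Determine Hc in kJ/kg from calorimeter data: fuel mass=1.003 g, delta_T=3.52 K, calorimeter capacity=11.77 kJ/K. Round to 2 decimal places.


Hc = C_cal * delta_T / m_fuel
Q_released = 11.77 * 3.52 = 41.4304 kJ
m_fuel = 1.003 g = 1.003/1000 kg = 0.001003 kg
Hc = 41.4304 / 0.001003 = 41306.48 kJ/kg


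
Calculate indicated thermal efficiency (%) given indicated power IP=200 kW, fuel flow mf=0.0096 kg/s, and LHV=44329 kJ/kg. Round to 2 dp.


eta_ith = (IP / (mf * LHV)) * 100
Denominator = 0.0096 * 44329 = 425.5584 kW
eta_ith = (200 / 425.5584) * 100 = 47.00%


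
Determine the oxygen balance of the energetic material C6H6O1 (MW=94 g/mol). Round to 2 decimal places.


OB = -1600 * (2C + H/2 - O) / MW
Inner = 2*6 + 6/2 - 1 = 14.00
OB = -1600 * 14.00 / 94 = -238.30%


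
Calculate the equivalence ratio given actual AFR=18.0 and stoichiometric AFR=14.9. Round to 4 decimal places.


phi = AFR_stoich / AFR_actual
phi = 14.9 / 18.0 = 0.8278


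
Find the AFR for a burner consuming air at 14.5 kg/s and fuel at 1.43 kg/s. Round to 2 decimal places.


AFR = m_air / m_fuel
AFR = 14.5 / 1.43 = 10.14


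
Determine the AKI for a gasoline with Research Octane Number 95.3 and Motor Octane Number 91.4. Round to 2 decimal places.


AKI = (RON + MON) / 2
AKI = (95.3 + 91.4) / 2
AKI = 186.7 / 2 = 93.35


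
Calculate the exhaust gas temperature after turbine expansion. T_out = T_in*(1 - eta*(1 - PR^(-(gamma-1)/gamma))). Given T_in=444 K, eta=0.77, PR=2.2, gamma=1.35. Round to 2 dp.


T_out = T_in * (1 - eta * (1 - PR^(-(gamma-1)/gamma)))
Exponent = -(1.35-1)/1.35 = -0.25925926
PR^exp = 2.2^(-0.25925926) = 0.81512413
Factor = 1 - 0.77*(1 - 0.81512413) = 0.85764558
T_out = 444 * 0.85764558 = 380.79 K


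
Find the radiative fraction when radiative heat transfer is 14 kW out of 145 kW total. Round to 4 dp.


f_rad = Q_rad / Q_total
f_rad = 14 / 145 = 0.0966


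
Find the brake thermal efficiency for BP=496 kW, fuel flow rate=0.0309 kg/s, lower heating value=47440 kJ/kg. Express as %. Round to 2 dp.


eta_BTE = (BP / (mf * LHV)) * 100
Denominator = 0.0309 * 47440 = 1465.8960 kW
eta_BTE = (496 / 1465.8960) * 100 = 33.84%


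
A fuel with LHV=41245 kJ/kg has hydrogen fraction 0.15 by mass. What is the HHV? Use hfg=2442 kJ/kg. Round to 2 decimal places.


HHV = LHV + hfg * 9 * H
Water addition = 2442 * 9 * 0.15 = 3296.700 kJ/kg
HHV = 41245 + 3296.700 = 44541.70 kJ/kg


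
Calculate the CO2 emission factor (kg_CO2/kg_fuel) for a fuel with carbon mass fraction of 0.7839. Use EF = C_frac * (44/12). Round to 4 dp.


EF = C_frac * (M_CO2 / M_C)
EF = 0.7839 * (44/12)
EF = 0.7839 * 3.666667 = 2.8743 kg_CO2/kg_fuel


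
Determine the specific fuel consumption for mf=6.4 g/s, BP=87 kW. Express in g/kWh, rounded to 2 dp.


SFC = (mf / BP) * 3600
Rate = 6.4 / 87 = 0.073563 g/(s*kW)
SFC = 0.073563 * 3600 = 264.83 g/kWh


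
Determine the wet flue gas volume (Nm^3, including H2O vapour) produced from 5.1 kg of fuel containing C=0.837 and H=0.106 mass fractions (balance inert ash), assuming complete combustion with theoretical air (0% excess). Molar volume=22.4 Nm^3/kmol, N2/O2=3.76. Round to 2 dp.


Per kg fuel: CO2 = (C/12 kmol)*22.4 = (0.837/12)*22.4 = 1.56240 Nm^3
Per kg fuel: H2O = (H/2 kmol)*22.4 = (0.106/2)*22.4 = 1.18720 Nm^3
O2 needed per kg fuel = C/12 + H/4 = 0.837/12 + 0.106/4 = 0.09625000 kmol
Per kg fuel: N2 = O2*3.76*22.4 = 0.09625000*3.76*22.4 = 8.10656 Nm^3
Total per kg = 1.56240 + 1.18720 + 8.10656 = 10.85616 Nm^3
Total = 10.85616 * 5.1 = 55.37 Nm^3


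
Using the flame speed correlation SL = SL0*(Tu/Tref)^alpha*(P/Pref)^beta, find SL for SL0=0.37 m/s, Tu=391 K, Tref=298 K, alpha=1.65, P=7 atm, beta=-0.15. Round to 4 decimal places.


SL = SL0 * (Tu/Tref)^alpha * (P/Pref)^beta
T ratio = 391/298 = 1.31208054
(T ratio)^alpha = 1.31208054^1.65 = 1.565434
(P/Pref)^beta = 7^(-0.15) = 0.746853
SL = 0.37 * 1.565434 * 0.746853 = 0.4326 m/s


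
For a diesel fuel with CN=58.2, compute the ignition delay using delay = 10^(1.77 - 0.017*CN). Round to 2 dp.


delay = 10^(1.77 - 0.017*CN)
Exponent = 1.77 - 0.017*58.2 = 0.7806
delay = 10^0.7806 = 6.03 ms


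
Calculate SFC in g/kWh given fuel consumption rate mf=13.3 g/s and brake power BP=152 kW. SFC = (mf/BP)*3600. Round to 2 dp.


SFC = (mf / BP) * 3600
Rate = 13.3 / 152 = 0.087500 g/(s*kW)
SFC = 0.087500 * 3600 = 315.00 g/kWh


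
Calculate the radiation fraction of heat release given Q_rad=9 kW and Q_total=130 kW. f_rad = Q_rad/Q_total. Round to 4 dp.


f_rad = Q_rad / Q_total
f_rad = 9 / 130 = 0.0692


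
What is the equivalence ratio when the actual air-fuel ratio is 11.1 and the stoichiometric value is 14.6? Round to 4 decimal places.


phi = AFR_stoich / AFR_actual
phi = 14.6 / 11.1 = 1.3153


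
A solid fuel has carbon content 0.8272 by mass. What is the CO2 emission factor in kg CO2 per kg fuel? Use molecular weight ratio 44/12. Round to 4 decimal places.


EF = C_frac * (M_CO2 / M_C)
EF = 0.8272 * (44/12)
EF = 0.8272 * 3.666667 = 3.0331 kg_CO2/kg_fuel


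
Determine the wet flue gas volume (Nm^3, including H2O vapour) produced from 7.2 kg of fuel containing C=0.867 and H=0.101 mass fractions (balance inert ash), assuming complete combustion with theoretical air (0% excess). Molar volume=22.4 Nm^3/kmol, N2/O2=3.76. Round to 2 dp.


Per kg fuel: CO2 = (C/12 kmol)*22.4 = (0.867/12)*22.4 = 1.61840 Nm^3
Per kg fuel: H2O = (H/2 kmol)*22.4 = (0.101/2)*22.4 = 1.13120 Nm^3
O2 needed per kg fuel = C/12 + H/4 = 0.867/12 + 0.101/4 = 0.09750000 kmol
Per kg fuel: N2 = O2*3.76*22.4 = 0.09750000*3.76*22.4 = 8.21184 Nm^3
Total per kg = 1.61840 + 1.13120 + 8.21184 = 10.96144 Nm^3
Total = 10.96144 * 7.2 = 78.92 Nm^3


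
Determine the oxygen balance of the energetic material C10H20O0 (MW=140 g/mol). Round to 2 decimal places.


OB = -1600 * (2C + H/2 - O) / MW
Inner = 2*10 + 20/2 - 0 = 30.00
OB = -1600 * 30.00 / 140 = -342.86%


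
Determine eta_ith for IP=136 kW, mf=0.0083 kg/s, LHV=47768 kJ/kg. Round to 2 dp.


eta_ith = (IP / (mf * LHV)) * 100
Denominator = 0.0083 * 47768 = 396.4744 kW
eta_ith = (136 / 396.4744) * 100 = 34.30%


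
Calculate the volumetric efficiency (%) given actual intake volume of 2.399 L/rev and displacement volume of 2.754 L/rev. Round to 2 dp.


eta_v = (V_actual / V_disp) * 100
Ratio = 2.399 / 2.754 = 0.8711
eta_v = 0.8711 * 100 = 87.11%


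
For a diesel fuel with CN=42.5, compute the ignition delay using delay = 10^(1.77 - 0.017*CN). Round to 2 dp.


delay = 10^(1.77 - 0.017*CN)
Exponent = 1.77 - 0.017*42.5 = 1.0475
delay = 10^1.0475 = 11.16 ms


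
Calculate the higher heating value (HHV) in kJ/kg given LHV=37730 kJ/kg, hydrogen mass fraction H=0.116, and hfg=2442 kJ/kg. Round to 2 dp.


HHV = LHV + hfg * 9 * H
Water addition = 2442 * 9 * 0.116 = 2549.448 kJ/kg
HHV = 37730 + 2549.448 = 40279.45 kJ/kg


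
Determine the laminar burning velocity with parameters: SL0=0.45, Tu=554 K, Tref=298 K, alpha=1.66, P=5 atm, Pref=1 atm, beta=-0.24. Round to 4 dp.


SL = SL0 * (Tu/Tref)^alpha * (P/Pref)^beta
T ratio = 554/298 = 1.85906040
(T ratio)^alpha = 1.85906040^1.66 = 2.799157
(P/Pref)^beta = 5^(-0.24) = 0.679590
SL = 0.45 * 2.799157 * 0.679590 = 0.8560 m/s


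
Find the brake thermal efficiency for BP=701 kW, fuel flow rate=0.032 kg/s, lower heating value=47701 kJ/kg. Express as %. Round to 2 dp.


eta_BTE = (BP / (mf * LHV)) * 100
Denominator = 0.032 * 47701 = 1526.4320 kW
eta_BTE = (701 / 1526.4320) * 100 = 45.92%


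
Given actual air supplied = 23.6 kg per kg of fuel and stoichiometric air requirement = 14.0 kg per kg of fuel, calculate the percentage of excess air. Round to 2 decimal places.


Excess air = actual - stoichiometric = 23.6 - 14.0 = 9.60 kg/kg fuel
Excess air % = (excess / stoich) * 100 = (9.60 / 14.0) * 100 = 68.57%


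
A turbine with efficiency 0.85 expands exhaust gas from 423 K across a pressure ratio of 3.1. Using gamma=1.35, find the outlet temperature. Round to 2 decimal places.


T_out = T_in * (1 - eta * (1 - PR^(-(gamma-1)/gamma)))
Exponent = -(1.35-1)/1.35 = -0.25925926
PR^exp = 3.1^(-0.25925926) = 0.74577862
Factor = 1 - 0.85*(1 - 0.74577862) = 0.78391183
T_out = 423 * 0.78391183 = 331.59 K


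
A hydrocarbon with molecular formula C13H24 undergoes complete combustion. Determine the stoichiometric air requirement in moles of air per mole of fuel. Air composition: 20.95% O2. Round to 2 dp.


Balanced combustion: C13H24 + 19 O2 -> 13 CO2 + 12 H2O
O2 needed = C + H/4 = 13 + 24/4 = 19.00 moles
Air moles = O2 / 0.2095 = 19.00 / 0.2095 = 90.69 moles air


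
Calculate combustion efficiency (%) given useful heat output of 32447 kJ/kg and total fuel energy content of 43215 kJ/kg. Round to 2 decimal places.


Efficiency = (Q_useful / Q_fuel) * 100
Efficiency = (32447 / 43215) * 100
Efficiency = 0.7508 * 100 = 75.08%


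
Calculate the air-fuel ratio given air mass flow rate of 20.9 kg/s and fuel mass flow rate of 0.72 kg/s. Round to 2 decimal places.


AFR = m_air / m_fuel
AFR = 20.9 / 0.72 = 29.03


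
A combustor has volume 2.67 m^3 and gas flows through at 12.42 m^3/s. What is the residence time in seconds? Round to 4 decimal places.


tau = V / Q_flow
tau = 2.67 / 12.42 = 0.2150 s


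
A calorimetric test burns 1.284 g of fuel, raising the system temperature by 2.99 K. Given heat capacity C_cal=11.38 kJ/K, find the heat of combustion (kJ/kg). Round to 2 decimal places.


Hc = C_cal * delta_T / m_fuel
Q_released = 11.38 * 2.99 = 34.0262 kJ
m_fuel = 1.284 g = 1.284/1000 kg = 0.001284 kg
Hc = 34.0262 / 0.001284 = 26500.16 kJ/kg


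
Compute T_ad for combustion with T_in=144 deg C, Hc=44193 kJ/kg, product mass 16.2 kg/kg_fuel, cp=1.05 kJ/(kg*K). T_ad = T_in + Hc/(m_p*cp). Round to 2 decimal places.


T_ad = T_in + Hc / (m_p * cp)
Denominator = 16.2 * 1.05 = 17.0100
Temperature rise = 44193 / 17.0100 = 2598.06 K
T_ad = 144 + 2598.06 = 2742.06 deg C


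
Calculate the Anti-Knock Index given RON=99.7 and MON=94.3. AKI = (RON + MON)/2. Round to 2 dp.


AKI = (RON + MON) / 2
AKI = (99.7 + 94.3) / 2
AKI = 194.0 / 2 = 97.00


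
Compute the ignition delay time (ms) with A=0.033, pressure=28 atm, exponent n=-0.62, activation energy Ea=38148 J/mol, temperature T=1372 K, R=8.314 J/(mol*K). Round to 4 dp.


tau = A * P^n * exp(Ea/(R*T))
P^n = 28^(-0.62) = 0.12669574
Ea/(R*T) = 38148/(8.314*1372) = 3.344319
exp(Ea/(R*T)) = 28.341257
tau = 0.033 * 0.12669574 * 28.341257 = 0.1185 ms


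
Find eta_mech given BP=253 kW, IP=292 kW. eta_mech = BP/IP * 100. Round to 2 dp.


eta_mech = (BP / IP) * 100
Ratio = 253 / 292 = 0.8664
eta_mech = 0.8664 * 100 = 86.64%


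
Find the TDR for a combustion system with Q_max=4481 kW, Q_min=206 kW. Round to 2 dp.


TDR = Q_max / Q_min
TDR = 4481 / 206 = 21.75


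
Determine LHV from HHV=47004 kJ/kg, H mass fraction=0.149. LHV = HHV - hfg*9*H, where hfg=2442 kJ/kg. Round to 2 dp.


LHV = HHV - hfg * 9 * H
Water correction = 2442 * 9 * 0.149 = 3274.722 kJ/kg
LHV = 47004 - 3274.722 = 43729.28 kJ/kg


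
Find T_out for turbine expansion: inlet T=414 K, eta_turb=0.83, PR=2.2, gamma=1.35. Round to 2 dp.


T_out = T_in * (1 - eta * (1 - PR^(-(gamma-1)/gamma)))
Exponent = -(1.35-1)/1.35 = -0.25925926
PR^exp = 2.2^(-0.25925926) = 0.81512413
Factor = 1 - 0.83*(1 - 0.81512413) = 0.84655303
T_out = 414 * 0.84655303 = 350.47 K


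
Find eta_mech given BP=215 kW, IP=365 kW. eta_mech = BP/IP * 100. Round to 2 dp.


eta_mech = (BP / IP) * 100
Ratio = 215 / 365 = 0.5890
eta_mech = 0.5890 * 100 = 58.90%


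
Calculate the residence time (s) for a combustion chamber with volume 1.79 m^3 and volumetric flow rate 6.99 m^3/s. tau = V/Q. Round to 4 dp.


tau = V / Q_flow
tau = 1.79 / 6.99 = 0.2561 s


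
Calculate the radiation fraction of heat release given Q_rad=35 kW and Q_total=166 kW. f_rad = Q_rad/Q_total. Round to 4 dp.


f_rad = Q_rad / Q_total
f_rad = 35 / 166 = 0.2108


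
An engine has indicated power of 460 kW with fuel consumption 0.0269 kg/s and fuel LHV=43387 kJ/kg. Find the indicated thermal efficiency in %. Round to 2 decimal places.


eta_ith = (IP / (mf * LHV)) * 100
Denominator = 0.0269 * 43387 = 1167.1103 kW
eta_ith = (460 / 1167.1103) * 100 = 39.41%


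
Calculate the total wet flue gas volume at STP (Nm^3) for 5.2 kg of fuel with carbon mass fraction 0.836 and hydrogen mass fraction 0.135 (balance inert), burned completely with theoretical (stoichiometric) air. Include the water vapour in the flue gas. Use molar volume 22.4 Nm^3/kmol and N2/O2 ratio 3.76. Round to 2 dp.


Per kg fuel: CO2 = (C/12 kmol)*22.4 = (0.836/12)*22.4 = 1.56053 Nm^3
Per kg fuel: H2O = (H/2 kmol)*22.4 = (0.135/2)*22.4 = 1.51200 Nm^3
O2 needed per kg fuel = C/12 + H/4 = 0.836/12 + 0.135/4 = 0.10341667 kmol
Per kg fuel: N2 = O2*3.76*22.4 = 0.10341667*3.76*22.4 = 8.71017 Nm^3
Total per kg = 1.56053 + 1.51200 + 8.71017 = 11.78270 Nm^3
Total = 11.78270 * 5.2 = 61.27 Nm^3


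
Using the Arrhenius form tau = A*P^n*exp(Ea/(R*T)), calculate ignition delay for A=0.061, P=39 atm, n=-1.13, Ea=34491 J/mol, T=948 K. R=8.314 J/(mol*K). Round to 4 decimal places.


tau = A * P^n * exp(Ea/(R*T))
P^n = 39^(-1.13) = 0.01592564
Ea/(R*T) = 34491/(8.314*948) = 4.376102
exp(Ea/(R*T)) = 79.527424
tau = 0.061 * 0.01592564 * 79.527424 = 0.0773 ms


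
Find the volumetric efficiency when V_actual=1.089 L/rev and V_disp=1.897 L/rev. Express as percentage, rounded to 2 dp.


eta_v = (V_actual / V_disp) * 100
Ratio = 1.089 / 1.897 = 0.5741
eta_v = 0.5741 * 100 = 57.41%


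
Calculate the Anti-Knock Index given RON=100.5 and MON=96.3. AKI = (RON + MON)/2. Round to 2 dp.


AKI = (RON + MON) / 2
AKI = (100.5 + 96.3) / 2
AKI = 196.8 / 2 = 98.40


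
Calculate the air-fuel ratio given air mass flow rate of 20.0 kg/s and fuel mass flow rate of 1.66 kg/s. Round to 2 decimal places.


AFR = m_air / m_fuel
AFR = 20.0 / 1.66 = 12.05


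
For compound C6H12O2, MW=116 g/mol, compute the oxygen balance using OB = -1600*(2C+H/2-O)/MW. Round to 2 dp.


OB = -1600 * (2C + H/2 - O) / MW
Inner = 2*6 + 12/2 - 2 = 16.00
OB = -1600 * 16.00 / 116 = -220.69%


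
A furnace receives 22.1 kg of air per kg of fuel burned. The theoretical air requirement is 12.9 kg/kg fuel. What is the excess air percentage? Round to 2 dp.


Excess air = actual - stoichiometric = 22.1 - 12.9 = 9.20 kg/kg fuel
Excess air % = (excess / stoich) * 100 = (9.20 / 12.9) * 100 = 71.32%


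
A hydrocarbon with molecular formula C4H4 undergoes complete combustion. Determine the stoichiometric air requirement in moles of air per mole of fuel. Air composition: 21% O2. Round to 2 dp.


Balanced combustion: C4H4 + 5 O2 -> 4 CO2 + 2 H2O
O2 needed = C + H/4 = 4 + 4/4 = 5.00 moles
Air moles = O2 / 0.21 = 5.00 / 0.21 = 23.81 moles air


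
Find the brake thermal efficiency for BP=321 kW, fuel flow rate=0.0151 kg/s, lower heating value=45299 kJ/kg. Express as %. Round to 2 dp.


eta_BTE = (BP / (mf * LHV)) * 100
Denominator = 0.0151 * 45299 = 684.0149 kW
eta_BTE = (321 / 684.0149) * 100 = 46.93%


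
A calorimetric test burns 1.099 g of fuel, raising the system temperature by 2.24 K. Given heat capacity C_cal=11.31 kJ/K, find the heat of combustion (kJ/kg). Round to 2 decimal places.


Hc = C_cal * delta_T / m_fuel
Q_released = 11.31 * 2.24 = 25.3344 kJ
m_fuel = 1.099 g = 1.099/1000 kg = 0.001099 kg
Hc = 25.3344 / 0.001099 = 23052.23 kJ/kg


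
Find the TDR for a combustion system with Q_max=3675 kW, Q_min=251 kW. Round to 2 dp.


TDR = Q_max / Q_min
TDR = 3675 / 251 = 14.64


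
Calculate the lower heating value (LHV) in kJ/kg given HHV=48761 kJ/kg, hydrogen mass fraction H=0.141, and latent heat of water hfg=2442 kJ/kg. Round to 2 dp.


LHV = HHV - hfg * 9 * H
Water correction = 2442 * 9 * 0.141 = 3098.898 kJ/kg
LHV = 48761 - 3098.898 = 45662.10 kJ/kg


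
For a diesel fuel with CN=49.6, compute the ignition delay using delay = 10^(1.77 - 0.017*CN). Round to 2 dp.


delay = 10^(1.77 - 0.017*CN)
Exponent = 1.77 - 0.017*49.6 = 0.9268
delay = 10^0.9268 = 8.45 ms


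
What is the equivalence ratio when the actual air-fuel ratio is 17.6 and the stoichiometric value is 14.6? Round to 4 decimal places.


phi = AFR_stoich / AFR_actual
phi = 14.6 / 17.6 = 0.8295


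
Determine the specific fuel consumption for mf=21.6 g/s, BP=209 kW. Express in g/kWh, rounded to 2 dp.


SFC = (mf / BP) * 3600
Rate = 21.6 / 209 = 0.103349 g/(s*kW)
SFC = 0.103349 * 3600 = 372.06 g/kWh


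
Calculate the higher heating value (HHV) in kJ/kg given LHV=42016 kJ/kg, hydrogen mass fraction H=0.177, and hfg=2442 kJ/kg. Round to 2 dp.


HHV = LHV + hfg * 9 * H
Water addition = 2442 * 9 * 0.177 = 3890.106 kJ/kg
HHV = 42016 + 3890.106 = 45906.11 kJ/kg


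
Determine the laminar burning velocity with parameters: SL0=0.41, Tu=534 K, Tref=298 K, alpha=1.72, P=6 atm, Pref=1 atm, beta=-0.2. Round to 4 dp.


SL = SL0 * (Tu/Tref)^alpha * (P/Pref)^beta
T ratio = 534/298 = 1.79194631
(T ratio)^alpha = 1.79194631^1.72 = 2.727213
(P/Pref)^beta = 6^(-0.2) = 0.698827
SL = 0.41 * 2.727213 * 0.698827 = 0.7814 m/s


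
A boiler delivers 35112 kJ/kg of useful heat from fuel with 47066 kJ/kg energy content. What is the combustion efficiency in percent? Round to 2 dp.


Efficiency = (Q_useful / Q_fuel) * 100
Efficiency = (35112 / 47066) * 100
Efficiency = 0.7460 * 100 = 74.60%


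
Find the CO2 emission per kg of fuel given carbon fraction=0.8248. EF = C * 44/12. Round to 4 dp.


EF = C_frac * (M_CO2 / M_C)
EF = 0.8248 * (44/12)
EF = 0.8248 * 3.666667 = 3.0243 kg_CO2/kg_fuel


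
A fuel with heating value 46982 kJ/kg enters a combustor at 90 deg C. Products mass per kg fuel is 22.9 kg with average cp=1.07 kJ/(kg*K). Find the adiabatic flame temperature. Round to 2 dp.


T_ad = T_in + Hc / (m_p * cp)
Denominator = 22.9 * 1.07 = 24.5030
Temperature rise = 46982 / 24.5030 = 1917.40 K
T_ad = 90 + 1917.40 = 2007.40 deg C


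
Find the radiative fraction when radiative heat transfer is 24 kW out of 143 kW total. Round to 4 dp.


f_rad = Q_rad / Q_total
f_rad = 24 / 143 = 0.1678


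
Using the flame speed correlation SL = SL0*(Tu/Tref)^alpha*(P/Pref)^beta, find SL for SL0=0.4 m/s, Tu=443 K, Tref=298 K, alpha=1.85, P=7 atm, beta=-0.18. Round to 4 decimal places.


SL = SL0 * (Tu/Tref)^alpha * (P/Pref)^beta
T ratio = 443/298 = 1.48657718
(T ratio)^alpha = 1.48657718^1.85 = 2.082317
(P/Pref)^beta = 7^(-0.18) = 0.704502
SL = 0.4 * 2.082317 * 0.704502 = 0.5868 m/s


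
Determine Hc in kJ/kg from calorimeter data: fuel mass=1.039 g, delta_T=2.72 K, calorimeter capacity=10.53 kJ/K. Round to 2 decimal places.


Hc = C_cal * delta_T / m_fuel
Q_released = 10.53 * 2.72 = 28.6416 kJ
m_fuel = 1.039 g = 1.039/1000 kg = 0.001039 kg
Hc = 28.6416 / 0.001039 = 27566.51 kJ/kg


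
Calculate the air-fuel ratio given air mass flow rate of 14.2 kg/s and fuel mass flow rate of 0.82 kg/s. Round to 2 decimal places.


AFR = m_air / m_fuel
AFR = 14.2 / 0.82 = 17.32


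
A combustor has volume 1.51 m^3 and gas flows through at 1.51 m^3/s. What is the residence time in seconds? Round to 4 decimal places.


tau = V / Q_flow
tau = 1.51 / 1.51 = 1.0000 s


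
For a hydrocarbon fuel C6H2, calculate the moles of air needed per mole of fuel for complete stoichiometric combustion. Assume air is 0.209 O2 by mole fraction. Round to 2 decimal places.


Balanced combustion: C6H2 + 6.5 O2 -> 6 CO2 + 1 H2O
O2 needed = C + H/4 = 6 + 2/4 = 6.50 moles
Air moles = O2 / 0.209 = 6.50 / 0.209 = 31.10 moles air


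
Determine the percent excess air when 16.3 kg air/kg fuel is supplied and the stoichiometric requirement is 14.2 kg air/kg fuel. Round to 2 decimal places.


Excess air = actual - stoichiometric = 16.3 - 14.2 = 2.10 kg/kg fuel
Excess air % = (excess / stoich) * 100 = (2.10 / 14.2) * 100 = 14.79%


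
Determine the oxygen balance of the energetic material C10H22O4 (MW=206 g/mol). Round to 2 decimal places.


OB = -1600 * (2C + H/2 - O) / MW
Inner = 2*10 + 22/2 - 4 = 27.00
OB = -1600 * 27.00 / 206 = -209.71%


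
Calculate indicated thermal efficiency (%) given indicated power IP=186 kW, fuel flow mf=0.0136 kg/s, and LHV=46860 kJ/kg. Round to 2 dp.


eta_ith = (IP / (mf * LHV)) * 100
Denominator = 0.0136 * 46860 = 637.2960 kW
eta_ith = (186 / 637.2960) * 100 = 29.19%


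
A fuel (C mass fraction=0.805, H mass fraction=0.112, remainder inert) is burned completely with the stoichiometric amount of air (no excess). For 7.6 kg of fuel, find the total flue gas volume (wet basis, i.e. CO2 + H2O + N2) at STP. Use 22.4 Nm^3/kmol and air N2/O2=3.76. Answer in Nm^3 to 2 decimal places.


Per kg fuel: CO2 = (C/12 kmol)*22.4 = (0.805/12)*22.4 = 1.50267 Nm^3
Per kg fuel: H2O = (H/2 kmol)*22.4 = (0.112/2)*22.4 = 1.25440 Nm^3
O2 needed per kg fuel = C/12 + H/4 = 0.805/12 + 0.112/4 = 0.09508333 kmol
Per kg fuel: N2 = O2*3.76*22.4 = 0.09508333*3.76*22.4 = 8.00830 Nm^3
Total per kg = 1.50267 + 1.25440 + 8.00830 = 10.76537 Nm^3
Total = 10.76537 * 7.6 = 81.82 Nm^3


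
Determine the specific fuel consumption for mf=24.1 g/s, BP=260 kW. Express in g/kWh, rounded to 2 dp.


SFC = (mf / BP) * 3600
Rate = 24.1 / 260 = 0.092692 g/(s*kW)
SFC = 0.092692 * 3600 = 333.69 g/kWh


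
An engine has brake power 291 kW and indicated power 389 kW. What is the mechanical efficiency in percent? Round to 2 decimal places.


eta_mech = (BP / IP) * 100
Ratio = 291 / 389 = 0.7481
eta_mech = 0.7481 * 100 = 74.81%


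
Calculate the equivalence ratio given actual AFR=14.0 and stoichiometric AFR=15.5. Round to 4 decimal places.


phi = AFR_stoich / AFR_actual
phi = 15.5 / 14.0 = 1.1071


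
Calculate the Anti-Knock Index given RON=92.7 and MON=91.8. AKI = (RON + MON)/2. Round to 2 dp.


AKI = (RON + MON) / 2
AKI = (92.7 + 91.8) / 2
AKI = 184.5 / 2 = 92.25


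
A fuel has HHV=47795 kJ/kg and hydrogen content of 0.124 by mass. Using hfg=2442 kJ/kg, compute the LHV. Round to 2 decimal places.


LHV = HHV - hfg * 9 * H
Water correction = 2442 * 9 * 0.124 = 2725.272 kJ/kg
LHV = 47795 - 2725.272 = 45069.73 kJ/kg


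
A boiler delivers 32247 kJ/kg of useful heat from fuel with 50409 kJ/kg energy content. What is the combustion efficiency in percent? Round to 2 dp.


Efficiency = (Q_useful / Q_fuel) * 100
Efficiency = (32247 / 50409) * 100
Efficiency = 0.6397 * 100 = 63.97%


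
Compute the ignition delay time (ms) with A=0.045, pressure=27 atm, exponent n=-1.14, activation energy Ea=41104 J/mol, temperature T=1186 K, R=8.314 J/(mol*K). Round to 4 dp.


tau = A * P^n * exp(Ea/(R*T))
P^n = 27^(-1.14) = 0.02334776
Ea/(R*T) = 41104/(8.314*1186) = 4.168592
exp(Ea/(R*T)) = 64.624389
tau = 0.045 * 0.02334776 * 64.624389 = 0.0679 ms


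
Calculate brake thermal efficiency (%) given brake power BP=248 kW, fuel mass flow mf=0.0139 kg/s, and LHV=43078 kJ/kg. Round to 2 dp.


eta_BTE = (BP / (mf * LHV)) * 100
Denominator = 0.0139 * 43078 = 598.7842 kW
eta_BTE = (248 / 598.7842) * 100 = 41.42%


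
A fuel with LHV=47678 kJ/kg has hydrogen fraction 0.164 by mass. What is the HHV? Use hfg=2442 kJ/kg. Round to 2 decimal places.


HHV = LHV + hfg * 9 * H
Water addition = 2442 * 9 * 0.164 = 3604.392 kJ/kg
HHV = 47678 + 3604.392 = 51282.39 kJ/kg


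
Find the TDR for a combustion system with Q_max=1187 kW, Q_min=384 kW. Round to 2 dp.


TDR = Q_max / Q_min
TDR = 1187 / 384 = 3.09


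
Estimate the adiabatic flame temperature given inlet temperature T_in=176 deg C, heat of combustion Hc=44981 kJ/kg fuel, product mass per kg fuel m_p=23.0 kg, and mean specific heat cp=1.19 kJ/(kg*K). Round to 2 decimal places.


T_ad = T_in + Hc / (m_p * cp)
Denominator = 23.0 * 1.19 = 27.3700
Temperature rise = 44981 / 27.3700 = 1643.44 K
T_ad = 176 + 1643.44 = 1819.44 deg C


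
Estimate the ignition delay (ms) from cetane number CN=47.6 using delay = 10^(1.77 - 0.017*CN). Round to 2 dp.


delay = 10^(1.77 - 0.017*CN)
Exponent = 1.77 - 0.017*47.6 = 0.9608
delay = 10^0.9608 = 9.14 ms


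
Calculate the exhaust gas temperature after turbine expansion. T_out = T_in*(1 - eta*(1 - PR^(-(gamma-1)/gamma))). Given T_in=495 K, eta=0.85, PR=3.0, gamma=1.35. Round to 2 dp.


T_out = T_in * (1 - eta * (1 - PR^(-(gamma-1)/gamma)))
Exponent = -(1.35-1)/1.35 = -0.25925926
PR^exp = 3.0^(-0.25925926) = 0.75214556
Factor = 1 - 0.85*(1 - 0.75214556) = 0.78932373
T_out = 495 * 0.78932373 = 390.72 K


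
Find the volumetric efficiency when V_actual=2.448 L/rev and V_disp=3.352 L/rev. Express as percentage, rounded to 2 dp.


eta_v = (V_actual / V_disp) * 100
Ratio = 2.448 / 3.352 = 0.7303
eta_v = 0.7303 * 100 = 73.03%


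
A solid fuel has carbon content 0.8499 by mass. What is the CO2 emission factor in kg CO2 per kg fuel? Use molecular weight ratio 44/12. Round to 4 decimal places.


EF = C_frac * (M_CO2 / M_C)
EF = 0.8499 * (44/12)
EF = 0.8499 * 3.666667 = 3.1163 kg_CO2/kg_fuel


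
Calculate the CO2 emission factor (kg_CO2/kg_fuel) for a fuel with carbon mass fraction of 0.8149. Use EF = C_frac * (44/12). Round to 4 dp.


EF = C_frac * (M_CO2 / M_C)
EF = 0.8149 * (44/12)
EF = 0.8149 * 3.666667 = 2.9880 kg_CO2/kg_fuel


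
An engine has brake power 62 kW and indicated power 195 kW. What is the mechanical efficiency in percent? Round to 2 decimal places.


eta_mech = (BP / IP) * 100
Ratio = 62 / 195 = 0.3179
eta_mech = 0.3179 * 100 = 31.79%


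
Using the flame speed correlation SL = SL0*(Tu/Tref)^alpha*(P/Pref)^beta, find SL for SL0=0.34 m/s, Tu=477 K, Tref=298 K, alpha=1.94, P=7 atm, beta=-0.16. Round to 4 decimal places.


SL = SL0 * (Tu/Tref)^alpha * (P/Pref)^beta
T ratio = 477/298 = 1.60067114
(T ratio)^alpha = 1.60067114^1.94 = 2.490842
(P/Pref)^beta = 7^(-0.16) = 0.732461
SL = 0.34 * 2.490842 * 0.732461 = 0.6203 m/s


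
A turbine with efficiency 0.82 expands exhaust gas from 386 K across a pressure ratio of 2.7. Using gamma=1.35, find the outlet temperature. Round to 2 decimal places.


T_out = T_in * (1 - eta * (1 - PR^(-(gamma-1)/gamma)))
Exponent = -(1.35-1)/1.35 = -0.25925926
PR^exp = 2.7^(-0.25925926) = 0.77297411
Factor = 1 - 0.82*(1 - 0.77297411) = 0.81383877
T_out = 386 * 0.81383877 = 314.14 K


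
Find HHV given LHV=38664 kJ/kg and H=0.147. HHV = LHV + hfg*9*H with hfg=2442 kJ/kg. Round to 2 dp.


HHV = LHV + hfg * 9 * H
Water addition = 2442 * 9 * 0.147 = 3230.766 kJ/kg
HHV = 38664 + 3230.766 = 41894.77 kJ/kg


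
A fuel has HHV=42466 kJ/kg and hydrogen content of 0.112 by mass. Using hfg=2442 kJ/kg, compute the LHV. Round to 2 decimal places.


LHV = HHV - hfg * 9 * H
Water correction = 2442 * 9 * 0.112 = 2461.536 kJ/kg
LHV = 42466 - 2461.536 = 40004.46 kJ/kg


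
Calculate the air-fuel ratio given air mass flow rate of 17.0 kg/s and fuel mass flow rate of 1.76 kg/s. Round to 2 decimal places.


AFR = m_air / m_fuel
AFR = 17.0 / 1.76 = 9.66


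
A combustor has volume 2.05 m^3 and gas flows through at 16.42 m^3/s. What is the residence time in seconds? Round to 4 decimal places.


tau = V / Q_flow
tau = 2.05 / 16.42 = 0.1248 s


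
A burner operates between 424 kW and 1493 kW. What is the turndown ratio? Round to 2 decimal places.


TDR = Q_max / Q_min
TDR = 1493 / 424 = 3.52


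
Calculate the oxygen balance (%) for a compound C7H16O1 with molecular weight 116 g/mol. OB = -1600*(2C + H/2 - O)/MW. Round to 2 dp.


OB = -1600 * (2C + H/2 - O) / MW
Inner = 2*7 + 16/2 - 1 = 21.00
OB = -1600 * 21.00 / 116 = -289.66%


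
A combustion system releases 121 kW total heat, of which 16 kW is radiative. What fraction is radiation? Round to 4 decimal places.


f_rad = Q_rad / Q_total
f_rad = 16 / 121 = 0.1322


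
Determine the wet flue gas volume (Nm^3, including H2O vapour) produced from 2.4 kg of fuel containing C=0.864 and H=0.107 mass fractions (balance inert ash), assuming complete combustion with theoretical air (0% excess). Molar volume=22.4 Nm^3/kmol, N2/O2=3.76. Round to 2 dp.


Per kg fuel: CO2 = (C/12 kmol)*22.4 = (0.864/12)*22.4 = 1.61280 Nm^3
Per kg fuel: H2O = (H/2 kmol)*22.4 = (0.107/2)*22.4 = 1.19840 Nm^3
O2 needed per kg fuel = C/12 + H/4 = 0.864/12 + 0.107/4 = 0.09875000 kmol
Per kg fuel: N2 = O2*3.76*22.4 = 0.09875000*3.76*22.4 = 8.31712 Nm^3
Total per kg = 1.61280 + 1.19840 + 8.31712 = 11.12832 Nm^3
Total = 11.12832 * 2.4 = 26.71 Nm^3


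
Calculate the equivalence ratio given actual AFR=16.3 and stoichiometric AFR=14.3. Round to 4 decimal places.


phi = AFR_stoich / AFR_actual
phi = 14.3 / 16.3 = 0.8773


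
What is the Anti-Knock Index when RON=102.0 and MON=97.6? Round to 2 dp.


AKI = (RON + MON) / 2
AKI = (102.0 + 97.6) / 2
AKI = 199.6 / 2 = 99.80


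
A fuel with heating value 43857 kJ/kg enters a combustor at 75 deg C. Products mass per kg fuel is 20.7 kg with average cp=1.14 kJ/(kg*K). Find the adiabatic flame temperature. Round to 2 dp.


T_ad = T_in + Hc / (m_p * cp)
Denominator = 20.7 * 1.14 = 23.5980
Temperature rise = 43857 / 23.5980 = 1858.50 K
T_ad = 75 + 1858.50 = 1933.50 deg C


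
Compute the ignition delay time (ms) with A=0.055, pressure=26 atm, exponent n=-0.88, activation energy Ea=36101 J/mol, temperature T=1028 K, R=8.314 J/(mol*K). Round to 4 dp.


tau = A * P^n * exp(Ea/(R*T))
P^n = 26^(-0.88) = 0.05686217
Ea/(R*T) = 36101/(8.314*1028) = 4.223924
exp(Ea/(R*T)) = 68.300973
tau = 0.055 * 0.05686217 * 68.300973 = 0.2136 ms


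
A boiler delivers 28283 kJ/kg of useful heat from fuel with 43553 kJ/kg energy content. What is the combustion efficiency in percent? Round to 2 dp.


Efficiency = (Q_useful / Q_fuel) * 100
Efficiency = (28283 / 43553) * 100
Efficiency = 0.6494 * 100 = 64.94%


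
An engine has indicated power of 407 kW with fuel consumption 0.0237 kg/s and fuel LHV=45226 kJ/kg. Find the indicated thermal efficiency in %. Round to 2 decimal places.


eta_ith = (IP / (mf * LHV)) * 100
Denominator = 0.0237 * 45226 = 1071.8562 kW
eta_ith = (407 / 1071.8562) * 100 = 37.97%


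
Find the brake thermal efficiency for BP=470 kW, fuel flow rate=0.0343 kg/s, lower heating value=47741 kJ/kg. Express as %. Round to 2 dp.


eta_BTE = (BP / (mf * LHV)) * 100
Denominator = 0.0343 * 47741 = 1637.5163 kW
eta_BTE = (470 / 1637.5163) * 100 = 28.70%


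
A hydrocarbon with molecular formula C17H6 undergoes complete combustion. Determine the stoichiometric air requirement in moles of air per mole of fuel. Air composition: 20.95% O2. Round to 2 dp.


Balanced combustion: C17H6 + 18.5 O2 -> 17 CO2 + 3 H2O
O2 needed = C + H/4 = 17 + 6/4 = 18.50 moles
Air moles = O2 / 0.2095 = 18.50 / 0.2095 = 88.31 moles air


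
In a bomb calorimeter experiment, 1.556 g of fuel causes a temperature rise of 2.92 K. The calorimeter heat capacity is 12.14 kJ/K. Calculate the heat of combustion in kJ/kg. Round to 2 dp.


Hc = C_cal * delta_T / m_fuel
Q_released = 12.14 * 2.92 = 35.4488 kJ
m_fuel = 1.556 g = 1.556/1000 kg = 0.001556 kg
Hc = 35.4488 / 0.001556 = 22782.01 kJ/kg


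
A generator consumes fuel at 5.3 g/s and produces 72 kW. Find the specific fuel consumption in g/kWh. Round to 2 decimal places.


SFC = (mf / BP) * 3600
Rate = 5.3 / 72 = 0.073611 g/(s*kW)
SFC = 0.073611 * 3600 = 265.00 g/kWh


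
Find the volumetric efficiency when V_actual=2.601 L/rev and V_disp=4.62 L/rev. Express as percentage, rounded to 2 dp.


eta_v = (V_actual / V_disp) * 100
Ratio = 2.601 / 4.62 = 0.5630
eta_v = 0.5630 * 100 = 56.30%


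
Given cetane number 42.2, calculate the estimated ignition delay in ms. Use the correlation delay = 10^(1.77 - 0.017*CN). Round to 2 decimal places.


delay = 10^(1.77 - 0.017*CN)
Exponent = 1.77 - 0.017*42.2 = 1.0526
delay = 10^1.0526 = 11.29 ms


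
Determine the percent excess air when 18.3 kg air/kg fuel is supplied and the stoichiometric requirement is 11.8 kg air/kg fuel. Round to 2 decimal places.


Excess air = actual - stoichiometric = 18.3 - 11.8 = 6.50 kg/kg fuel
Excess air % = (excess / stoich) * 100 = (6.50 / 11.8) * 100 = 55.08%


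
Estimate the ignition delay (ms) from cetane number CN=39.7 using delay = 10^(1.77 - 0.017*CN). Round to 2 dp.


delay = 10^(1.77 - 0.017*CN)
Exponent = 1.77 - 0.017*39.7 = 1.0951
delay = 10^1.0951 = 12.45 ms


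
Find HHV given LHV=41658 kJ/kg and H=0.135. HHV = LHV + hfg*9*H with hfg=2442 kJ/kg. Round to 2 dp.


HHV = LHV + hfg * 9 * H
Water addition = 2442 * 9 * 0.135 = 2967.030 kJ/kg
HHV = 41658 + 2967.030 = 44625.03 kJ/kg


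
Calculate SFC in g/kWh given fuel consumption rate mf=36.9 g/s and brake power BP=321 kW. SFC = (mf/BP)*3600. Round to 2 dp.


SFC = (mf / BP) * 3600
Rate = 36.9 / 321 = 0.114953 g/(s*kW)
SFC = 0.114953 * 3600 = 413.83 g/kWh


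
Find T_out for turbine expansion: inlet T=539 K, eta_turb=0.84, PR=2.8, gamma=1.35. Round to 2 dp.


T_out = T_in * (1 - eta * (1 - PR^(-(gamma-1)/gamma)))
Exponent = -(1.35-1)/1.35 = -0.25925926
PR^exp = 2.8^(-0.25925926) = 0.76572026
Factor = 1 - 0.84*(1 - 0.76572026) = 0.80320502
T_out = 539 * 0.80320502 = 432.93 K


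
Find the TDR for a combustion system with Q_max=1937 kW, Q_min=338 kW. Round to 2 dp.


TDR = Q_max / Q_min
TDR = 1937 / 338 = 5.73


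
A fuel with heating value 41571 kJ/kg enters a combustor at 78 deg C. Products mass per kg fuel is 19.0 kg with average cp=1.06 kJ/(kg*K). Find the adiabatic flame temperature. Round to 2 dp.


T_ad = T_in + Hc / (m_p * cp)
Denominator = 19.0 * 1.06 = 20.1400
Temperature rise = 41571 / 20.1400 = 2064.10 K
T_ad = 78 + 2064.10 = 2142.10 deg C


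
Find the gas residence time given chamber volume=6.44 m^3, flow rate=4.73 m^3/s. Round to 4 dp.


tau = V / Q_flow
tau = 6.44 / 4.73 = 1.3615 s


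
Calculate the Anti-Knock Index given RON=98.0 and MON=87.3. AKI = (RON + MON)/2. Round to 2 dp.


AKI = (RON + MON) / 2
AKI = (98.0 + 87.3) / 2
AKI = 185.3 / 2 = 92.65


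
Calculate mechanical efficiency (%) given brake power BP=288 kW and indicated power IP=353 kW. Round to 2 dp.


eta_mech = (BP / IP) * 100
Ratio = 288 / 353 = 0.8159
eta_mech = 0.8159 * 100 = 81.59%


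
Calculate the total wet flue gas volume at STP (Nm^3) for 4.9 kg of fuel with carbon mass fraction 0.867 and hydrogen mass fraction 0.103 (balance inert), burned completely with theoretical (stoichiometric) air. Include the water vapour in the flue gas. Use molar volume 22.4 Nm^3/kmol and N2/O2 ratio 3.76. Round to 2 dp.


Per kg fuel: CO2 = (C/12 kmol)*22.4 = (0.867/12)*22.4 = 1.61840 Nm^3
Per kg fuel: H2O = (H/2 kmol)*22.4 = (0.103/2)*22.4 = 1.15360 Nm^3
O2 needed per kg fuel = C/12 + H/4 = 0.867/12 + 0.103/4 = 0.09800000 kmol
Per kg fuel: N2 = O2*3.76*22.4 = 0.09800000*3.76*22.4 = 8.25395 Nm^3
Total per kg = 1.61840 + 1.15360 + 8.25395 = 11.02595 Nm^3
Total = 11.02595 * 4.9 = 54.03 Nm^3


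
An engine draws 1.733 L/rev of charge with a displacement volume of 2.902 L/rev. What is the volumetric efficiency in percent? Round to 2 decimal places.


eta_v = (V_actual / V_disp) * 100
Ratio = 1.733 / 2.902 = 0.5972
eta_v = 0.5972 * 100 = 59.72%


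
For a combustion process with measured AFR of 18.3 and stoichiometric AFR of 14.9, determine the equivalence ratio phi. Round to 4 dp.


phi = AFR_stoich / AFR_actual
phi = 14.9 / 18.3 = 0.8142


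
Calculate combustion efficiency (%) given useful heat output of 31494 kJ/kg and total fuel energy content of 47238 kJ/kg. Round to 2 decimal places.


Efficiency = (Q_useful / Q_fuel) * 100
Efficiency = (31494 / 47238) * 100
Efficiency = 0.6667 * 100 = 66.67%


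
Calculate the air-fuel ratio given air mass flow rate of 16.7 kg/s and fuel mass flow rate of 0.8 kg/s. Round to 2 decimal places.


AFR = m_air / m_fuel
AFR = 16.7 / 0.8 = 20.88


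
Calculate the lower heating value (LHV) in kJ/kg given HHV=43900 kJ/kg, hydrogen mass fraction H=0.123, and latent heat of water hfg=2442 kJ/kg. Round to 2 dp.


LHV = HHV - hfg * 9 * H
Water correction = 2442 * 9 * 0.123 = 2703.294 kJ/kg
LHV = 43900 - 2703.294 = 41196.71 kJ/kg
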